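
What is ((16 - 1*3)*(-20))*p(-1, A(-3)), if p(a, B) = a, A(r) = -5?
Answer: 260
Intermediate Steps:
((16 - 1*3)*(-20))*p(-1, A(-3)) = ((16 - 1*3)*(-20))*(-1) = ((16 - 3)*(-20))*(-1) = (13*(-20))*(-1) = -260*(-1) = 260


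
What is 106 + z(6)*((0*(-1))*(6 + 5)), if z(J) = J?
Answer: 106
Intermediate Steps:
106 + z(6)*((0*(-1))*(6 + 5)) = 106 + 6*((0*(-1))*(6 + 5)) = 106 + 6*(0*11) = 106 + 6*0 = 106 + 0 = 106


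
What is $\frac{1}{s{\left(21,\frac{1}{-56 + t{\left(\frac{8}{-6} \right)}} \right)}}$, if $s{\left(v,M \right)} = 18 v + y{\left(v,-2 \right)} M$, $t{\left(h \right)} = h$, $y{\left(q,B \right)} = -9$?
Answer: $\frac{172}{65043} \approx 0.0026444$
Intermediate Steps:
$s{\left(v,M \right)} = - 9 M + 18 v$ ($s{\left(v,M \right)} = 18 v - 9 M = - 9 M + 18 v$)
$\frac{1}{s{\left(21,\frac{1}{-56 + t{\left(\frac{8}{-6} \right)}} \right)}} = \frac{1}{- \frac{9}{-56 + \frac{8}{-6}} + 18 \cdot 21} = \frac{1}{- \frac{9}{-56 + 8 \left(- \frac{1}{6}\right)} + 378} = \frac{1}{- \frac{9}{-56 - \frac{4}{3}} + 378} = \frac{1}{- \frac{9}{- \frac{172}{3}} + 378} = \frac{1}{\left(-9\right) \left(- \frac{3}{172}\right) + 378} = \frac{1}{\frac{27}{172} + 378} = \frac{1}{\frac{65043}{172}} = \frac{172}{65043}$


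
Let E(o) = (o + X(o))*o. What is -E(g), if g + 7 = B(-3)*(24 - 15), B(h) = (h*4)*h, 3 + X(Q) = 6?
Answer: -101440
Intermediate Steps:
X(Q) = 3 (X(Q) = -3 + 6 = 3)
B(h) = 4*h² (B(h) = (4*h)*h = 4*h²)
g = 317 (g = -7 + (4*(-3)²)*(24 - 15) = -7 + (4*9)*9 = -7 + 36*9 = -7 + 324 = 317)
E(o) = o*(3 + o) (E(o) = (o + 3)*o = (3 + o)*o = o*(3 + o))
-E(g) = -317*(3 + 317) = -317*320 = -1*101440 = -101440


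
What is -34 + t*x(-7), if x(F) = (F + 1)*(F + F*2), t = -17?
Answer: -2176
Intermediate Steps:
x(F) = 3*F*(1 + F) (x(F) = (1 + F)*(F + 2*F) = (1 + F)*(3*F) = 3*F*(1 + F))
-34 + t*x(-7) = -34 - 51*(-7)*(1 - 7) = -34 - 51*(-7)*(-6) = -34 - 17*126 = -34 - 2142 = -2176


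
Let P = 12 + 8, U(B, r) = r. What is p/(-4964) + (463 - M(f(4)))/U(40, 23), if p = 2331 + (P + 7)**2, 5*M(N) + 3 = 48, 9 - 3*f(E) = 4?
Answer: 32107/1679 ≈ 19.123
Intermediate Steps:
f(E) = 5/3 (f(E) = 3 - 1/3*4 = 3 - 4/3 = 5/3)
M(N) = 9 (M(N) = -3/5 + (1/5)*48 = -3/5 + 48/5 = 9)
P = 20
p = 3060 (p = 2331 + (20 + 7)**2 = 2331 + 27**2 = 2331 + 729 = 3060)
p/(-4964) + (463 - M(f(4)))/U(40, 23) = 3060/(-4964) + (463 - 1*9)/23 = 3060*(-1/4964) + (463 - 9)*(1/23) = -45/73 + 454*(1/23) = -45/73 + 454/23 = 32107/1679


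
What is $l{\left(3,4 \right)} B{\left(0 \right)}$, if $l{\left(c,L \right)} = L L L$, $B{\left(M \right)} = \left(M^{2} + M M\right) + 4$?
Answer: $256$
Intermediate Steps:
$B{\left(M \right)} = 4 + 2 M^{2}$ ($B{\left(M \right)} = \left(M^{2} + M^{2}\right) + 4 = 2 M^{2} + 4 = 4 + 2 M^{2}$)
$l{\left(c,L \right)} = L^{3}$ ($l{\left(c,L \right)} = L^{2} L = L^{3}$)
$l{\left(3,4 \right)} B{\left(0 \right)} = 4^{3} \left(4 + 2 \cdot 0^{2}\right) = 64 \left(4 + 2 \cdot 0\right) = 64 \left(4 + 0\right) = 64 \cdot 4 = 256$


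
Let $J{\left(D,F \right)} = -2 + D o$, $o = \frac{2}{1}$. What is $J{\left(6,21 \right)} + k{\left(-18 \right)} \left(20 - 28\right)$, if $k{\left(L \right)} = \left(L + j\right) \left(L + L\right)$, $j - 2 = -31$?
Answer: $-13526$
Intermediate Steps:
$j = -29$ ($j = 2 - 31 = -29$)
$o = 2$ ($o = 2 \cdot 1 = 2$)
$k{\left(L \right)} = 2 L \left(-29 + L\right)$ ($k{\left(L \right)} = \left(L - 29\right) \left(L + L\right) = \left(-29 + L\right) 2 L = 2 L \left(-29 + L\right)$)
$J{\left(D,F \right)} = -2 + 2 D$ ($J{\left(D,F \right)} = -2 + D 2 = -2 + 2 D$)
$J{\left(6,21 \right)} + k{\left(-18 \right)} \left(20 - 28\right) = \left(-2 + 2 \cdot 6\right) + 2 \left(-18\right) \left(-29 - 18\right) \left(20 - 28\right) = \left(-2 + 12\right) + 2 \left(-18\right) \left(-47\right) \left(20 - 28\right) = 10 + 1692 \left(-8\right) = 10 - 13536 = -13526$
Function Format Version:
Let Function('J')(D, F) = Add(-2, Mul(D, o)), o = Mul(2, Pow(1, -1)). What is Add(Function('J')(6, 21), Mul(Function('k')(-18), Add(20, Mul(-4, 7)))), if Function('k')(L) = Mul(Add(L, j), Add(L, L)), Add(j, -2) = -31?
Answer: -13526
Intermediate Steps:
j = -29 (j = Add(2, -31) = -29)
o = 2 (o = Mul(2, 1) = 2)
Function('k')(L) = Mul(2, L, Add(-29, L)) (Function('k')(L) = Mul(Add(L, -29), Add(L, L)) = Mul(Add(-29, L), Mul(2, L)) = Mul(2, L, Add(-29, L)))
Function('J')(D, F) = Add(-2, Mul(2, D)) (Function('J')(D, F) = Add(-2, Mul(D, 2)) = Add(-2, Mul(2, D)))
Add(Function('J')(6, 21), Mul(Function('k')(-18), Add(20, Mul(-4, 7)))) = Add(Add(-2, Mul(2, 6)), Mul(Mul(2, -18, Add(-29, -18)), Add(20, Mul(-4, 7)))) = Add(Add(-2, 12), Mul(Mul(2, -18, -47), Add(20, -28))) = Add(10, Mul(1692, -8)) = Add(10, -13536) = -13526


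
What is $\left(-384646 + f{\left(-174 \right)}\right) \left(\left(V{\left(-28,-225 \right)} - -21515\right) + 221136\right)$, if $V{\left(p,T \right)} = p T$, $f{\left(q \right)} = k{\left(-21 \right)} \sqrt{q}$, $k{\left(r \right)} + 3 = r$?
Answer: $-95758006346 - 5974824 i \sqrt{174} \approx -9.5758 \cdot 10^{10} - 7.8813 \cdot 10^{7} i$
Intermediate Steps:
$k{\left(r \right)} = -3 + r$
$f{\left(q \right)} = - 24 \sqrt{q}$ ($f{\left(q \right)} = \left(-3 - 21\right) \sqrt{q} = - 24 \sqrt{q}$)
$V{\left(p,T \right)} = T p$
$\left(-384646 + f{\left(-174 \right)}\right) \left(\left(V{\left(-28,-225 \right)} - -21515\right) + 221136\right) = \left(-384646 - 24 \sqrt{-174}\right) \left(\left(\left(-225\right) \left(-28\right) - -21515\right) + 221136\right) = \left(-384646 - 24 i \sqrt{174}\right) \left(\left(6300 + 21515\right) + 221136\right) = \left(-384646 - 24 i \sqrt{174}\right) \left(27815 + 221136\right) = \left(-384646 - 24 i \sqrt{174}\right) 248951 = -95758006346 - 5974824 i \sqrt{174}$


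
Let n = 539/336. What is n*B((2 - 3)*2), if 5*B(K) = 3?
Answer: 77/80 ≈ 0.96250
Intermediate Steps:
B(K) = ⅗ (B(K) = (⅕)*3 = ⅗)
n = 77/48 (n = 539*(1/336) = 77/48 ≈ 1.6042)
n*B((2 - 3)*2) = (77/48)*(⅗) = 77/80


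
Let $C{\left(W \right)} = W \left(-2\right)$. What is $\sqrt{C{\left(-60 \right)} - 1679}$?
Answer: $i \sqrt{1559} \approx 39.484 i$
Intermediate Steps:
$C{\left(W \right)} = - 2 W$
$\sqrt{C{\left(-60 \right)} - 1679} = \sqrt{\left(-2\right) \left(-60\right) - 1679} = \sqrt{120 - 1679} = \sqrt{-1559} = i \sqrt{1559}$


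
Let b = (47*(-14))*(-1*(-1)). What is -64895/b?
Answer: 64895/658 ≈ 98.625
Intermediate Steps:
b = -658 (b = -658*1 = -658)
-64895/b = -64895/(-658) = -64895*(-1/658) = 64895/658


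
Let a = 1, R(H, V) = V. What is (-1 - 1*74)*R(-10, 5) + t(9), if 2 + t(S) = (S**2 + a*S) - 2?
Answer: -289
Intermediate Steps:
t(S) = -4 + S + S**2 (t(S) = -2 + ((S**2 + 1*S) - 2) = -2 + ((S**2 + S) - 2) = -2 + ((S + S**2) - 2) = -2 + (-2 + S + S**2) = -4 + S + S**2)
(-1 - 1*74)*R(-10, 5) + t(9) = (-1 - 1*74)*5 + (-4 + 9 + 9**2) = (-1 - 74)*5 + (-4 + 9 + 81) = -75*5 + 86 = -375 + 86 = -289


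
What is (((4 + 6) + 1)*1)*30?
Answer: 330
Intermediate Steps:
(((4 + 6) + 1)*1)*30 = ((10 + 1)*1)*30 = (11*1)*30 = 11*30 = 330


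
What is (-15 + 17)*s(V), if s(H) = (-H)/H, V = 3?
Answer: -2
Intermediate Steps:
s(H) = -1
(-15 + 17)*s(V) = (-15 + 17)*(-1) = 2*(-1) = -2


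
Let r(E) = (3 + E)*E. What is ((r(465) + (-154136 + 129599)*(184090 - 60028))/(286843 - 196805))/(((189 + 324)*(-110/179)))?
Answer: 30269811647/282269130 ≈ 107.24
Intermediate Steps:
r(E) = E*(3 + E)
((r(465) + (-154136 + 129599)*(184090 - 60028))/(286843 - 196805))/(((189 + 324)*(-110/179))) = ((465*(3 + 465) + (-154136 + 129599)*(184090 - 60028))/(286843 - 196805))/(((189 + 324)*(-110/179))) = ((465*468 - 24537*124062)/90038)/((513*(-110*1/179))) = ((217620 - 3044109294)*(1/90038))/((513*(-110/179))) = (-3043891674*1/90038)/(-56430/179) = -1521945837/45019*(-179/56430) = 30269811647/282269130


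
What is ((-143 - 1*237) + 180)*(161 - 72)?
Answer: -17800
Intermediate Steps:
((-143 - 1*237) + 180)*(161 - 72) = ((-143 - 237) + 180)*89 = (-380 + 180)*89 = -200*89 = -17800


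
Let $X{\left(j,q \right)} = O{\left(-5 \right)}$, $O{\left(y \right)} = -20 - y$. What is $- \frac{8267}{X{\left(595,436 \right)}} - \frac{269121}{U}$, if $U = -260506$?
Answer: $\frac{2157639917}{3907590} \approx 552.17$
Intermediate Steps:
$X{\left(j,q \right)} = -15$ ($X{\left(j,q \right)} = -20 - -5 = -20 + 5 = -15$)
$- \frac{8267}{X{\left(595,436 \right)}} - \frac{269121}{U} = - \frac{8267}{-15} - \frac{269121}{-260506} = \left(-8267\right) \left(- \frac{1}{15}\right) - - \frac{269121}{260506} = \frac{8267}{15} + \frac{269121}{260506} = \frac{2157639917}{3907590}$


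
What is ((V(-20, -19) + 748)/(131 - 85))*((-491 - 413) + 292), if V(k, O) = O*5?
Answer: -199818/23 ≈ -8687.7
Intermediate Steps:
V(k, O) = 5*O
((V(-20, -19) + 748)/(131 - 85))*((-491 - 413) + 292) = ((5*(-19) + 748)/(131 - 85))*((-491 - 413) + 292) = ((-95 + 748)/46)*(-904 + 292) = (653*(1/46))*(-612) = (653/46)*(-612) = -199818/23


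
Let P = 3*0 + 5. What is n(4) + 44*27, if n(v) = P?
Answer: 1193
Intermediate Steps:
P = 5 (P = 0 + 5 = 5)
n(v) = 5
n(4) + 44*27 = 5 + 44*27 = 5 + 1188 = 1193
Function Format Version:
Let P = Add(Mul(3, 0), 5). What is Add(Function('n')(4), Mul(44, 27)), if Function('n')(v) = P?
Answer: 1193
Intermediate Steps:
P = 5 (P = Add(0, 5) = 5)
Function('n')(v) = 5
Add(Function('n')(4), Mul(44, 27)) = Add(5, Mul(44, 27)) = Add(5, 1188) = 1193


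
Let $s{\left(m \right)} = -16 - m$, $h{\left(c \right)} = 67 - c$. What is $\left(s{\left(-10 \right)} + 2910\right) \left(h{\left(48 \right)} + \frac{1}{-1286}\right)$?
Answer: $\frac{35476716}{643} \approx 55174.0$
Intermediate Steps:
$\left(s{\left(-10 \right)} + 2910\right) \left(h{\left(48 \right)} + \frac{1}{-1286}\right) = \left(\left(-16 - -10\right) + 2910\right) \left(\left(67 - 48\right) + \frac{1}{-1286}\right) = \left(\left(-16 + 10\right) + 2910\right) \left(\left(67 - 48\right) - \frac{1}{1286}\right) = \left(-6 + 2910\right) \left(19 - \frac{1}{1286}\right) = 2904 \cdot \frac{24433}{1286} = \frac{35476716}{643}$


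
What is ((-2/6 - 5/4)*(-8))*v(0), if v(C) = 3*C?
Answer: 0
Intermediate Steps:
((-2/6 - 5/4)*(-8))*v(0) = ((-2/6 - 5/4)*(-8))*(3*0) = ((-2*1/6 - 5*1/4)*(-8))*0 = ((-1/3 - 5/4)*(-8))*0 = -19/12*(-8)*0 = (38/3)*0 = 0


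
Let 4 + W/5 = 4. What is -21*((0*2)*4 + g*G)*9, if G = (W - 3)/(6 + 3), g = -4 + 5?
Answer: 63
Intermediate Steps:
g = 1
W = 0 (W = -20 + 5*4 = -20 + 20 = 0)
G = -⅓ (G = (0 - 3)/(6 + 3) = -3/9 = -3*⅑ = -⅓ ≈ -0.33333)
-21*((0*2)*4 + g*G)*9 = -21*((0*2)*4 + 1*(-⅓))*9 = -21*(0*4 - ⅓)*9 = -21*(0 - ⅓)*9 = -21*(-⅓)*9 = 7*9 = 63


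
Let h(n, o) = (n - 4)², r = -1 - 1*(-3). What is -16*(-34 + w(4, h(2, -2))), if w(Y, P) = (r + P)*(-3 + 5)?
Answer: 352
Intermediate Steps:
r = 2 (r = -1 + 3 = 2)
h(n, o) = (-4 + n)²
w(Y, P) = 4 + 2*P (w(Y, P) = (2 + P)*(-3 + 5) = (2 + P)*2 = 4 + 2*P)
-16*(-34 + w(4, h(2, -2))) = -16*(-34 + (4 + 2*(-4 + 2)²)) = -16*(-34 + (4 + 2*(-2)²)) = -16*(-34 + (4 + 2*4)) = -16*(-34 + (4 + 8)) = -16*(-34 + 12) = -16*(-22) = 352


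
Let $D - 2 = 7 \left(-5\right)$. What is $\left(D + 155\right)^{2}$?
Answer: $14884$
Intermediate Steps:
$D = -33$ ($D = 2 + 7 \left(-5\right) = 2 - 35 = -33$)
$\left(D + 155\right)^{2} = \left(-33 + 155\right)^{2} = 122^{2} = 14884$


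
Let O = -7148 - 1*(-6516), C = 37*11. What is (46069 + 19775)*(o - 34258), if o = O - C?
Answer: -2324095668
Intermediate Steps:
C = 407
O = -632 (O = -7148 + 6516 = -632)
o = -1039 (o = -632 - 1*407 = -632 - 407 = -1039)
(46069 + 19775)*(o - 34258) = (46069 + 19775)*(-1039 - 34258) = 65844*(-35297) = -2324095668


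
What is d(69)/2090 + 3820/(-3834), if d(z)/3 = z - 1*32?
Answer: -3779113/4006530 ≈ -0.94324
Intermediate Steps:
d(z) = -96 + 3*z (d(z) = 3*(z - 1*32) = 3*(z - 32) = 3*(-32 + z) = -96 + 3*z)
d(69)/2090 + 3820/(-3834) = (-96 + 3*69)/2090 + 3820/(-3834) = (-96 + 207)*(1/2090) + 3820*(-1/3834) = 111*(1/2090) - 1910/1917 = 111/2090 - 1910/1917 = -3779113/4006530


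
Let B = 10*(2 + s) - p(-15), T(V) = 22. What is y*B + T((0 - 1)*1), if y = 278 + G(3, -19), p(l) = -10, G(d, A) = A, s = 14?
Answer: 44052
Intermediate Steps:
B = 170 (B = 10*(2 + 14) - 1*(-10) = 10*16 + 10 = 160 + 10 = 170)
y = 259 (y = 278 - 19 = 259)
y*B + T((0 - 1)*1) = 259*170 + 22 = 44030 + 22 = 44052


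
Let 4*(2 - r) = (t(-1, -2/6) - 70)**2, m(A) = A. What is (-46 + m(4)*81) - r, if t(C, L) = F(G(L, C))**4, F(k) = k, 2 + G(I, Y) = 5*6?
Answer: 94428988125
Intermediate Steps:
G(I, Y) = 28 (G(I, Y) = -2 + 5*6 = -2 + 30 = 28)
t(C, L) = 614656 (t(C, L) = 28**4 = 614656)
r = -94428987847 (r = 2 - (614656 - 70)**2/4 = 2 - 1/4*614586**2 = 2 - 1/4*377715951396 = 2 - 94428987849 = -94428987847)
(-46 + m(4)*81) - r = (-46 + 4*81) - 1*(-94428987847) = (-46 + 324) + 94428987847 = 278 + 94428987847 = 94428988125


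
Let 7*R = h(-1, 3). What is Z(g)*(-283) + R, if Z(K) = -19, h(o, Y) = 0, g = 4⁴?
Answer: 5377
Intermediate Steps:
g = 256
R = 0 (R = (⅐)*0 = 0)
Z(g)*(-283) + R = -19*(-283) + 0 = 5377 + 0 = 5377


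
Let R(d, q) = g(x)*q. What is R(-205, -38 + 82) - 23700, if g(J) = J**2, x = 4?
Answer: -22996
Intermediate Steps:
R(d, q) = 16*q (R(d, q) = 4**2*q = 16*q)
R(-205, -38 + 82) - 23700 = 16*(-38 + 82) - 23700 = 16*44 - 23700 = 704 - 23700 = -22996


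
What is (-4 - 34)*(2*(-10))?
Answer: 760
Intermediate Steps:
(-4 - 34)*(2*(-10)) = -38*(-20) = 760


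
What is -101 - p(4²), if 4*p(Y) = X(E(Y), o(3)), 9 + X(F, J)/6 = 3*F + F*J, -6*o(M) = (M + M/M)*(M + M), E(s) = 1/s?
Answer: -2797/32 ≈ -87.406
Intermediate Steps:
E(s) = 1/s
o(M) = -M*(1 + M)/3 (o(M) = -(M + M/M)*(M + M)/6 = -(M + 1)*2*M/6 = -(1 + M)*2*M/6 = -M*(1 + M)/3)
X(F, J) = -54 + 18*F + 6*F*J (X(F, J) = -54 + 6*(3*F + F*J) = -54 + (18*F + 6*F*J) = -54 + 18*F + 6*F*J)
p(Y) = -27/2 - 3/(2*Y) (p(Y) = (-54 + 18/Y + 6*(-⅓*3*(1 + 3))/Y)/4 = (-54 + 18/Y + 6*(-⅓*3*4)/Y)/4 = (-54 + 18/Y + 6*(-4)/Y)/4 = (-54 + 18/Y - 24/Y)/4 = (-54 - 6/Y)/4 = -27/2 - 3/(2*Y))
-101 - p(4²) = -101 - 3*(-1 - 9*4²)/(2*(4²)) = -101 - 3*(-1 - 9*16)/(2*16) = -101 - 3*(-1 - 144)/(2*16) = -101 - 3*(-145)/(2*16) = -101 - 1*(-435/32) = -101 + 435/32 = -2797/32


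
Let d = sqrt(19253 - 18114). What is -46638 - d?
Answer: -46638 - sqrt(1139) ≈ -46672.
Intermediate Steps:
d = sqrt(1139) ≈ 33.749
-46638 - d = -46638 - sqrt(1139)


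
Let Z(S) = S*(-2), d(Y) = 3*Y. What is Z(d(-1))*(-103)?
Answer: -618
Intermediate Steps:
Z(S) = -2*S
Z(d(-1))*(-103) = -6*(-1)*(-103) = -2*(-3)*(-103) = 6*(-103) = -618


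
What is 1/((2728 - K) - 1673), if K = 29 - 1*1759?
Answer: 1/2785 ≈ 0.00035907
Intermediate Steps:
K = -1730 (K = 29 - 1759 = -1730)
1/((2728 - K) - 1673) = 1/((2728 - 1*(-1730)) - 1673) = 1/((2728 + 1730) - 1673) = 1/(4458 - 1673) = 1/2785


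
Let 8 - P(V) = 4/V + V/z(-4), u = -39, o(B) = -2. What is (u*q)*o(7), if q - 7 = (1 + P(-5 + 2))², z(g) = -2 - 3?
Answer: 595166/75 ≈ 7935.5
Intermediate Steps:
z(g) = -5
P(V) = 8 - 4/V + V/5 (P(V) = 8 - (4/V + V/(-5)) = 8 - (4/V + V*(-⅕)) = 8 - (4/V - V/5) = 8 + (-4/V + V/5) = 8 - 4/V + V/5)
q = 22891/225 (q = 7 + (1 + (8 - 4/(-5 + 2) + (-5 + 2)/5))² = 7 + (1 + (8 - 4/(-3) + (⅕)*(-3)))² = 7 + (1 + (8 - 4*(-⅓) - ⅗))² = 7 + (1 + (8 + 4/3 - ⅗))² = 7 + (1 + 131/15)² = 7 + (146/15)² = 7 + 21316/225 = 22891/225 ≈ 101.74)
(u*q)*o(7) = -39*22891/225*(-2) = -297583/75*(-2) = 595166/75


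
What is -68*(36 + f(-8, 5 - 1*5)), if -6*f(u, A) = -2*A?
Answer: -2448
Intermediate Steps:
f(u, A) = A/3 (f(u, A) = -(-1)*A/3 = A/3)
-68*(36 + f(-8, 5 - 1*5)) = -68*(36 + (5 - 1*5)/3) = -68*(36 + (5 - 5)/3) = -68*(36 + (⅓)*0) = -68*(36 + 0) = -68*36 = -2448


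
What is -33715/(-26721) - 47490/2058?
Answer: -199932470/9165303 ≈ -21.814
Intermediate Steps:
-33715/(-26721) - 47490/2058 = -33715*(-1/26721) - 47490*1/2058 = 33715/26721 - 7915/343 = -199932470/9165303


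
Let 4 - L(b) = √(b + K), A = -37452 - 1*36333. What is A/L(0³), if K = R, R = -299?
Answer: -19676/21 - 4919*I*√299/21 ≈ -936.95 - 4050.4*I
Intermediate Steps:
A = -73785 (A = -37452 - 36333 = -73785)
K = -299
L(b) = 4 - √(-299 + b) (L(b) = 4 - √(b - 299) = 4 - √(-299 + b))
A/L(0³) = -73785/(4 - √(-299 + 0³)) = -73785/(4 - √(-299 + 0)) = -73785/(4 - √(-299)) = -73785/(4 - I*√299)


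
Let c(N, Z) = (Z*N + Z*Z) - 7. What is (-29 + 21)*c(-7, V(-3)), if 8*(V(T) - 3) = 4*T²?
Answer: 26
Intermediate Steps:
V(T) = 3 + T²/2 (V(T) = 3 + (4*T²)/8 = 3 + T²/2)
c(N, Z) = -7 + Z² + N*Z (c(N, Z) = (N*Z + Z²) - 7 = (Z² + N*Z) - 7 = -7 + Z² + N*Z)
(-29 + 21)*c(-7, V(-3)) = (-29 + 21)*(-7 + (3 + (½)*(-3)²)² - 7*(3 + (½)*(-3)²)) = -8*(-7 + (3 + (½)*9)² - 7*(3 + (½)*9)) = -8*(-7 + (3 + 9/2)² - 7*(3 + 9/2)) = -8*(-7 + (15/2)² - 7*15/2) = -8*(-7 + 225/4 - 105/2) = -8*(-13/4) = 26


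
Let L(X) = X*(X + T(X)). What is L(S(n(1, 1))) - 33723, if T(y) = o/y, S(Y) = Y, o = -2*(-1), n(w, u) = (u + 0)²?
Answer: -33720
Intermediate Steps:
n(w, u) = u²
o = 2
T(y) = 2/y
L(X) = X*(X + 2/X)
L(S(n(1, 1))) - 33723 = (2 + (1²)²) - 33723 = (2 + 1²) - 33723 = (2 + 1) - 33723 = 3 - 33723 = -33720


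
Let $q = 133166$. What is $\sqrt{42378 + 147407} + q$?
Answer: $133166 + \sqrt{189785} \approx 1.336 \cdot 10^{5}$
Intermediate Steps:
$\sqrt{42378 + 147407} + q = \sqrt{42378 + 147407} + 133166 = \sqrt{189785} + 133166 = 133166 + \sqrt{189785}$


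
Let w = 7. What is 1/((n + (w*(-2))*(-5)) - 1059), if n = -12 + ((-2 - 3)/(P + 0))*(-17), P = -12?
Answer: -12/12097 ≈ -0.00099198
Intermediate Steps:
n = -229/12 (n = -12 + ((-2 - 3)/(-12 + 0))*(-17) = -12 - 5/(-12)*(-17) = -12 - 5*(-1/12)*(-17) = -12 + (5/12)*(-17) = -12 - 85/12 = -229/12 ≈ -19.083)
1/((n + (w*(-2))*(-5)) - 1059) = 1/((-229/12 + (7*(-2))*(-5)) - 1059) = 1/((-229/12 - 14*(-5)) - 1059) = 1/((-229/12 + 70) - 1059) = 1/(611/12 - 1059) = 1/(-12097/12) = -12/12097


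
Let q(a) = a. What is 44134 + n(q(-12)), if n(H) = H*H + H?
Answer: 44266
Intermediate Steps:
n(H) = H + H² (n(H) = H² + H = H + H²)
44134 + n(q(-12)) = 44134 - 12*(1 - 12) = 44134 - 12*(-11) = 44134 + 132 = 44266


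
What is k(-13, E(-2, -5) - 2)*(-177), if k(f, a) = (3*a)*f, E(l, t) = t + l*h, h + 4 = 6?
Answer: -75933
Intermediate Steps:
h = 2 (h = -4 + 6 = 2)
E(l, t) = t + 2*l (E(l, t) = t + l*2 = t + 2*l)
k(f, a) = 3*a*f
k(-13, E(-2, -5) - 2)*(-177) = (3*((-5 + 2*(-2)) - 2)*(-13))*(-177) = (3*((-5 - 4) - 2)*(-13))*(-177) = (3*(-9 - 2)*(-13))*(-177) = (3*(-11)*(-13))*(-177) = 429*(-177) = -75933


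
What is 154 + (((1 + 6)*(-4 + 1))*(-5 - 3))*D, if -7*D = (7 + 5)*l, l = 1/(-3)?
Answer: 250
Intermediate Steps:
l = -⅓ ≈ -0.33333
D = 4/7 (D = -(7 + 5)*(-1)/(7*3) = -12*(-1)/(7*3) = -⅐*(-4) = 4/7 ≈ 0.57143)
154 + (((1 + 6)*(-4 + 1))*(-5 - 3))*D = 154 + (((1 + 6)*(-4 + 1))*(-5 - 3))*(4/7) = 154 + ((7*(-3))*(-8))*(4/7) = 154 - 21*(-8)*(4/7) = 154 + 168*(4/7) = 154 + 96 = 250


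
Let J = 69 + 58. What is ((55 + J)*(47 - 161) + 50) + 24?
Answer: -20674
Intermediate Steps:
J = 127
((55 + J)*(47 - 161) + 50) + 24 = ((55 + 127)*(47 - 161) + 50) + 24 = (182*(-114) + 50) + 24 = (-20748 + 50) + 24 = -20698 + 24 = -20674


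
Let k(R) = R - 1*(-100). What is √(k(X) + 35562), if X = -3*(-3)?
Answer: √35671 ≈ 188.87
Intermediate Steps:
X = 9
k(R) = 100 + R (k(R) = R + 100 = 100 + R)
√(k(X) + 35562) = √((100 + 9) + 35562) = √(109 + 35562) = √35671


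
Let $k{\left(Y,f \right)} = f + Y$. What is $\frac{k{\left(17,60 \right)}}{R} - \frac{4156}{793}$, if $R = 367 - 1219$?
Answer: $- \frac{3601973}{675636} \approx -5.3312$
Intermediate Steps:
$k{\left(Y,f \right)} = Y + f$
$R = -852$ ($R = 367 - 1219 = -852$)
$\frac{k{\left(17,60 \right)}}{R} - \frac{4156}{793} = \frac{17 + 60}{-852} - \frac{4156}{793} = 77 \left(- \frac{1}{852}\right) - \frac{4156}{793} = - \frac{77}{852} - \frac{4156}{793} = - \frac{3601973}{675636}$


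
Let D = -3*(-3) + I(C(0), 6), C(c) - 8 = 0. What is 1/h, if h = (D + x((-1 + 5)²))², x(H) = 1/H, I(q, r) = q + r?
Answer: 256/136161 ≈ 0.0018801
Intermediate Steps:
C(c) = 8 (C(c) = 8 + 0 = 8)
D = 23 (D = -3*(-3) + (8 + 6) = 9 + 14 = 23)
h = 136161/256 (h = (23 + 1/((-1 + 5)²))² = (23 + 1/(4²))² = (23 + 1/16)² = (369/16)² = 136161/256 ≈ 531.88)
1/h = 1/(136161/256) = 256/136161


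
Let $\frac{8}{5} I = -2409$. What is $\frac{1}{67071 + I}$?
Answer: $\frac{8}{524523} \approx 1.5252 \cdot 10^{-5}$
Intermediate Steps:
$I = - \frac{12045}{8}$ ($I = \frac{5}{8} \left(-2409\right) = - \frac{12045}{8} \approx -1505.6$)
$\frac{1}{67071 + I} = \frac{1}{67071 - \frac{12045}{8}} = \frac{1}{\frac{524523}{8}} = \frac{8}{524523}$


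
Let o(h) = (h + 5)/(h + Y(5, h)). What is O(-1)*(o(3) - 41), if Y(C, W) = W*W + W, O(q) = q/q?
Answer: -607/15 ≈ -40.467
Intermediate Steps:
O(q) = 1
Y(C, W) = W + W² (Y(C, W) = W² + W = W + W²)
o(h) = (5 + h)/(h + h*(1 + h)) (o(h) = (h + 5)/(h + h*(1 + h)) = (5 + h)/(h + h*(1 + h)))
O(-1)*(o(3) - 41) = 1*((5 + 3)/(3*(2 + 3)) - 41) = 1*((⅓)*8/5 - 41) = 1*((⅓)*(⅕)*8 - 41) = 1*(8/15 - 41) = 1*(-607/15) = -607/15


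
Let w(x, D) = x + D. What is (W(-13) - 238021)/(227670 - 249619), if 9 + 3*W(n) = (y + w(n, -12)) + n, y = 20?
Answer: 238030/21949 ≈ 10.845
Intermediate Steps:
w(x, D) = D + x
W(n) = -1/3 + 2*n/3 (W(n) = -3 + ((20 + (-12 + n)) + n)/3 = -3 + ((8 + n) + n)/3 = -3 + (8 + 2*n)/3 = -3 + (8/3 + 2*n/3) = -1/3 + 2*n/3)
(W(-13) - 238021)/(227670 - 249619) = ((-1/3 + (2/3)*(-13)) - 238021)/(227670 - 249619) = ((-1/3 - 26/3) - 238021)/(-21949) = (-9 - 238021)*(-1/21949) = -238030*(-1/21949) = 238030/21949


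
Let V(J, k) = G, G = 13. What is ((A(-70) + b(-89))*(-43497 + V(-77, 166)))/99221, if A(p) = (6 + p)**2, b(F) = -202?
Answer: -169326696/99221 ≈ -1706.6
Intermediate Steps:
V(J, k) = 13
((A(-70) + b(-89))*(-43497 + V(-77, 166)))/99221 = (((6 - 70)**2 - 202)*(-43497 + 13))/99221 = (((-64)**2 - 202)*(-43484))*(1/99221) = ((4096 - 202)*(-43484))*(1/99221) = (3894*(-43484))*(1/99221) = -169326696*1/99221 = -169326696/99221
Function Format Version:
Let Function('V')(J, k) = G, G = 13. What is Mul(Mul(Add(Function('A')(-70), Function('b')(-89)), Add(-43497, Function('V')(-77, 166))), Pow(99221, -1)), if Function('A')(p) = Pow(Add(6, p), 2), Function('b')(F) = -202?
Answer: Rational(-169326696, 99221) ≈ -1706.6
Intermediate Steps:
Function('V')(J, k) = 13
Mul(Mul(Add(Function('A')(-70), Function('b')(-89)), Add(-43497, Function('V')(-77, 166))), Pow(99221, -1)) = Mul(Mul(Add(Pow(Add(6, -70), 2), -202), Add(-43497, 13)), Pow(99221, -1)) = Mul(Mul(Add(Pow(-64, 2), -202), -43484), Rational(1, 99221)) = Mul(Mul(Add(4096, -202), -43484), Rational(1, 99221)) = Mul(Mul(3894, -43484), Rational(1, 99221)) = Mul(-169326696, Rational(1, 99221)) = Rational(-169326696, 99221)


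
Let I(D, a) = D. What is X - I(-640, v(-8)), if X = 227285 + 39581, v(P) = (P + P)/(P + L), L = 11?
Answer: 267506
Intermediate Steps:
v(P) = 2*P/(11 + P) (v(P) = (P + P)/(P + 11) = (2*P)/(11 + P) = 2*P/(11 + P))
X = 266866
X - I(-640, v(-8)) = 266866 - 1*(-640) = 266866 + 640 = 267506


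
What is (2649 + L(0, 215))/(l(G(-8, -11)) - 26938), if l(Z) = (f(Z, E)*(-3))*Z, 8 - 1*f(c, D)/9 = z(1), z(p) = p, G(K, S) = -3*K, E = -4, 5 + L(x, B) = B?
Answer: -2859/31474 ≈ -0.090837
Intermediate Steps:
L(x, B) = -5 + B
f(c, D) = 63 (f(c, D) = 72 - 9*1 = 72 - 9 = 63)
l(Z) = -189*Z (l(Z) = (63*(-3))*Z = -189*Z)
(2649 + L(0, 215))/(l(G(-8, -11)) - 26938) = (2649 + (-5 + 215))/(-(-567)*(-8) - 26938) = (2649 + 210)/(-189*24 - 26938) = 2859/(-4536 - 26938) = 2859/(-31474) = 2859*(-1/31474) = -2859/31474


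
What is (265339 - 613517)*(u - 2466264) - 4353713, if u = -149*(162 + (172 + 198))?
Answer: 886293886983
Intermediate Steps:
u = -79268 (u = -149*(162 + 370) = -149*532 = -79268)
(265339 - 613517)*(u - 2466264) - 4353713 = (265339 - 613517)*(-79268 - 2466264) - 4353713 = -348178*(-2545532) - 4353713 = 886298240696 - 4353713 = 886293886983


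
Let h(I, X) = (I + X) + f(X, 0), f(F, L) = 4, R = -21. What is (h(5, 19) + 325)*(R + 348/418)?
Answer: -1487895/209 ≈ -7119.1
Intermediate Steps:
h(I, X) = 4 + I + X (h(I, X) = (I + X) + 4 = 4 + I + X)
(h(5, 19) + 325)*(R + 348/418) = ((4 + 5 + 19) + 325)*(-21 + 348/418) = (28 + 325)*(-21 + 348*(1/418)) = 353*(-21 + 174/209) = 353*(-4215/209) = -1487895/209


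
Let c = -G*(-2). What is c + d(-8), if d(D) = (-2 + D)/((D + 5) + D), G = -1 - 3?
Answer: -78/11 ≈ -7.0909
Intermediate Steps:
G = -4
d(D) = (-2 + D)/(5 + 2*D) (d(D) = (-2 + D)/((5 + D) + D) = (-2 + D)/(5 + 2*D))
c = -8 (c = -1*(-4)*(-2) = 4*(-2) = -8)
c + d(-8) = -8 + (-2 - 8)/(5 + 2*(-8)) = -8 - 10/(5 - 16) = -8 - 10/(-11) = -8 - 1/11*(-10) = -8 + 10/11 = -78/11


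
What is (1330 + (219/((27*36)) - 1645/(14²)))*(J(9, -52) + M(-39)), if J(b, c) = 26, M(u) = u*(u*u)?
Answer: -44438858347/567 ≈ -7.8375e+7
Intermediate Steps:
M(u) = u³ (M(u) = u*u² = u³)
(1330 + (219/((27*36)) - 1645/(14²)))*(J(9, -52) + M(-39)) = (1330 + (219/((27*36)) - 1645/(14²)))*(26 + (-39)³) = (1330 + (219/972 - 1645/196))*(26 - 59319) = (1330 + (219*(1/972) - 1645*1/196))*(-59293) = (1330 + (73/324 - 235/28))*(-59293) = (1330 - 4631/567)*(-59293) = (749479/567)*(-59293) = -44438858347/567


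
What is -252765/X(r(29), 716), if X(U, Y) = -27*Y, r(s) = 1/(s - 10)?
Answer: 28085/2148 ≈ 13.075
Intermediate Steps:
r(s) = 1/(-10 + s)
-252765/X(r(29), 716) = -252765/((-27*716)) = -252765/(-19332) = -252765*(-1/19332) = 28085/2148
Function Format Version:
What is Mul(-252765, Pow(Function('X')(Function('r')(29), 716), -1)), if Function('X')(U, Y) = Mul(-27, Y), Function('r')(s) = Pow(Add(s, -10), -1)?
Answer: Rational(28085, 2148) ≈ 13.075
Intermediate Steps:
Function('r')(s) = Pow(Add(-10, s), -1)
Mul(-252765, Pow(Function('X')(Function('r')(29), 716), -1)) = Mul(-252765, Pow(Mul(-27, 716), -1)) = Mul(-252765, Pow(-19332, -1)) = Mul(-252765, Rational(-1, 19332)) = Rational(28085, 2148)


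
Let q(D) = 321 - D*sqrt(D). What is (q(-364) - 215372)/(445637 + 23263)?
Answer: -215051/468900 + 182*I*sqrt(91)/117225 ≈ -0.45863 + 0.014811*I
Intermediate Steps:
q(D) = 321 - D**(3/2)
(q(-364) - 215372)/(445637 + 23263) = ((321 - (-364)**(3/2)) - 215372)/(445637 + 23263) = ((321 - (-728)*I*sqrt(91)) - 215372)/468900 = ((321 + 728*I*sqrt(91)) - 215372)*(1/468900) = (-215051 + 728*I*sqrt(91))*(1/468900) = -215051/468900 + 182*I*sqrt(91)/117225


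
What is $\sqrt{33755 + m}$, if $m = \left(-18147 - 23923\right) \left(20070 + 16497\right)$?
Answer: $23 i \sqrt{2908015} \approx 39222.0 i$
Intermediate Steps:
$m = -1538373690$ ($m = \left(-42070\right) 36567 = -1538373690$)
$\sqrt{33755 + m} = \sqrt{33755 - 1538373690} = \sqrt{-1538339935} = 23 i \sqrt{2908015}$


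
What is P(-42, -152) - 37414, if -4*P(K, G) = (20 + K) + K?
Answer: -37398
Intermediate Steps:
P(K, G) = -5 - K/2 (P(K, G) = -((20 + K) + K)/4 = -(20 + 2*K)/4 = -5 - K/2)
P(-42, -152) - 37414 = (-5 - 1/2*(-42)) - 37414 = (-5 + 21) - 37414 = 16 - 37414 = -37398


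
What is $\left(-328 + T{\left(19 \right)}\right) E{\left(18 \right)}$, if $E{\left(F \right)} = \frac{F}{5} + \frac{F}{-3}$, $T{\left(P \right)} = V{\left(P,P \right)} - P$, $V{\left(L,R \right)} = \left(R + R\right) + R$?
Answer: $696$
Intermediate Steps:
$V{\left(L,R \right)} = 3 R$ ($V{\left(L,R \right)} = 2 R + R = 3 R$)
$T{\left(P \right)} = 2 P$ ($T{\left(P \right)} = 3 P - P = 2 P$)
$E{\left(F \right)} = - \frac{2 F}{15}$ ($E{\left(F \right)} = F \frac{1}{5} + F \left(- \frac{1}{3}\right) = \frac{F}{5} - \frac{F}{3} = - \frac{2 F}{15}$)
$\left(-328 + T{\left(19 \right)}\right) E{\left(18 \right)} = \left(-328 + 2 \cdot 19\right) \left(\left(- \frac{2}{15}\right) 18\right) = \left(-328 + 38\right) \left(- \frac{12}{5}\right) = \left(-290\right) \left(- \frac{12}{5}\right) = 696$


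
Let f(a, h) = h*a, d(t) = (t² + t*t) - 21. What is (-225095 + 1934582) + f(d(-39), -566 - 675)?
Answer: -2039574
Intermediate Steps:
d(t) = -21 + 2*t² (d(t) = (t² + t²) - 21 = 2*t² - 21 = -21 + 2*t²)
f(a, h) = a*h
(-225095 + 1934582) + f(d(-39), -566 - 675) = (-225095 + 1934582) + (-21 + 2*(-39)²)*(-566 - 675) = 1709487 + (-21 + 2*1521)*(-1241) = 1709487 + (-21 + 3042)*(-1241) = 1709487 + 3021*(-1241) = 1709487 - 3749061 = -2039574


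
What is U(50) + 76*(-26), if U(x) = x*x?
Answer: 524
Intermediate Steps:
U(x) = x²
U(50) + 76*(-26) = 50² + 76*(-26) = 2500 - 1976 = 524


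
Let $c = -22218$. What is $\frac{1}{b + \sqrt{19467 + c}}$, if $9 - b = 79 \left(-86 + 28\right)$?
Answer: $\frac{4591}{21080032} - \frac{i \sqrt{2751}}{21080032} \approx 0.00021779 - 2.4881 \cdot 10^{-6} i$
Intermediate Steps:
$b = 4591$ ($b = 9 - 79 \left(-86 + 28\right) = 9 - 79 \left(-58\right) = 9 - -4582 = 9 + 4582 = 4591$)
$\frac{1}{b + \sqrt{19467 + c}} = \frac{1}{4591 + \sqrt{19467 - 22218}} = \frac{1}{4591 + \sqrt{-2751}} = \frac{1}{4591 + i \sqrt{2751}}$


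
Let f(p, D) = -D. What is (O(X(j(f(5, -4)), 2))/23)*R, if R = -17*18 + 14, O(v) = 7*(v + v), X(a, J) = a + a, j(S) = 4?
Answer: -32704/23 ≈ -1421.9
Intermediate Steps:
X(a, J) = 2*a
O(v) = 14*v (O(v) = 7*(2*v) = 14*v)
R = -292 (R = -306 + 14 = -292)
(O(X(j(f(5, -4)), 2))/23)*R = ((14*(2*4))/23)*(-292) = ((14*8)*(1/23))*(-292) = (112*(1/23))*(-292) = (112/23)*(-292) = -32704/23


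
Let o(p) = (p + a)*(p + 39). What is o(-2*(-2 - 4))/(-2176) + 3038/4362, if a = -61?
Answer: 515039/279168 ≈ 1.8449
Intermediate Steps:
o(p) = (-61 + p)*(39 + p) (o(p) = (p - 61)*(p + 39) = (-61 + p)*(39 + p))
o(-2*(-2 - 4))/(-2176) + 3038/4362 = (-2379 + (-2*(-2 - 4))² - (-44)*(-2 - 4))/(-2176) + 3038/4362 = (-2379 + (-2*(-6))² - (-44)*(-6))*(-1/2176) + 3038*(1/4362) = (-2379 + 12² - 22*12)*(-1/2176) + 1519/2181 = (-2379 + 144 - 264)*(-1/2176) + 1519/2181 = -2499*(-1/2176) + 1519/2181 = 147/128 + 1519/2181 = 515039/279168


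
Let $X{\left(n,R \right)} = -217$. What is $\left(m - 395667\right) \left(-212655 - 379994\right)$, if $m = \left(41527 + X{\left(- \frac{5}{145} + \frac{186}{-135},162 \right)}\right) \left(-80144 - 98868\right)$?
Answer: $4382865383624163$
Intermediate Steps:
$m = -7394985720$ ($m = \left(41527 - 217\right) \left(-80144 - 98868\right) = 41310 \left(-179012\right) = -7394985720$)
$\left(m - 395667\right) \left(-212655 - 379994\right) = \left(-7394985720 - 395667\right) \left(-212655 - 379994\right) = \left(-7395381387\right) \left(-592649\right) = 4382865383624163$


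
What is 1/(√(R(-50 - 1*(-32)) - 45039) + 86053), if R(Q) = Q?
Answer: 86053/7405163866 - I*√45057/7405163866 ≈ 1.1621e-5 - 2.8665e-8*I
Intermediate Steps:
1/(√(R(-50 - 1*(-32)) - 45039) + 86053) = 1/(√((-50 - 1*(-32)) - 45039) + 86053) = 1/(√((-50 + 32) - 45039) + 86053) = 1/(√(-18 - 45039) + 86053) = 1/(√(-45057) + 86053) = 1/(I*√45057 + 86053) = 1/(86053 + I*√45057)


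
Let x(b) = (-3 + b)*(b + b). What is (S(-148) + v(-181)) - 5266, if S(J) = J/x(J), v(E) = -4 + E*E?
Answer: 8302281/302 ≈ 27491.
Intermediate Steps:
v(E) = -4 + E**2
x(b) = 2*b*(-3 + b) (x(b) = (-3 + b)*(2*b) = 2*b*(-3 + b))
S(J) = 1/(2*(-3 + J)) (S(J) = J/((2*J*(-3 + J))) = J*(1/(2*J*(-3 + J))) = 1/(2*(-3 + J)))
(S(-148) + v(-181)) - 5266 = (1/(2*(-3 - 148)) + (-4 + (-181)**2)) - 5266 = ((1/2)/(-151) + (-4 + 32761)) - 5266 = ((1/2)*(-1/151) + 32757) - 5266 = (-1/302 + 32757) - 5266 = 9892613/302 - 5266 = 8302281/302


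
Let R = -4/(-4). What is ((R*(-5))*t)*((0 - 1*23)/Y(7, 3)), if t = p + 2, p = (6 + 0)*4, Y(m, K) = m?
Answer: 2990/7 ≈ 427.14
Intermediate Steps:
R = 1 (R = -4*(-¼) = 1)
p = 24 (p = 6*4 = 24)
t = 26 (t = 24 + 2 = 26)
((R*(-5))*t)*((0 - 1*23)/Y(7, 3)) = ((1*(-5))*26)*((0 - 1*23)/7) = (-5*26)*((0 - 23)*(⅐)) = -(-2990)/7 = -130*(-23/7) = 2990/7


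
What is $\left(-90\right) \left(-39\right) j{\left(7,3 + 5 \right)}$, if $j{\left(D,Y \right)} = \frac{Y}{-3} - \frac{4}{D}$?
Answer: $- \frac{79560}{7} \approx -11366.0$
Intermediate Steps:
$j{\left(D,Y \right)} = - \frac{4}{D} - \frac{Y}{3}$ ($j{\left(D,Y \right)} = Y \left(- \frac{1}{3}\right) - \frac{4}{D} = - \frac{Y}{3} - \frac{4}{D} = - \frac{4}{D} - \frac{Y}{3}$)
$\left(-90\right) \left(-39\right) j{\left(7,3 + 5 \right)} = \left(-90\right) \left(-39\right) \left(- \frac{4}{7} - \frac{3 + 5}{3}\right) = 3510 \left(\left(-4\right) \frac{1}{7} - \frac{8}{3}\right) = 3510 \left(- \frac{4}{7} - \frac{8}{3}\right) = 3510 \left(- \frac{68}{21}\right) = - \frac{79560}{7}$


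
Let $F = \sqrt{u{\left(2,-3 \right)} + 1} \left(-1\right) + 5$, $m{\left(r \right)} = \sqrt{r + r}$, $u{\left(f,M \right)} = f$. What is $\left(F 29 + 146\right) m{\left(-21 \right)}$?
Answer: $i \sqrt{42} \left(291 - 29 \sqrt{3}\right) \approx 1560.4 i$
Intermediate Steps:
$m{\left(r \right)} = \sqrt{2} \sqrt{r}$ ($m{\left(r \right)} = \sqrt{2 r} = \sqrt{2} \sqrt{r}$)
$F = 5 - \sqrt{3}$ ($F = \sqrt{2 + 1} \left(-1\right) + 5 = \sqrt{3} \left(-1\right) + 5 = - \sqrt{3} + 5 = 5 - \sqrt{3} \approx 3.2679$)
$\left(F 29 + 146\right) m{\left(-21 \right)} = \left(\left(5 - \sqrt{3}\right) 29 + 146\right) \sqrt{2} \sqrt{-21} = \left(\left(145 - 29 \sqrt{3}\right) + 146\right) \sqrt{2} i \sqrt{21} = \left(291 - 29 \sqrt{3}\right) i \sqrt{42} = i \sqrt{42} \left(291 - 29 \sqrt{3}\right)$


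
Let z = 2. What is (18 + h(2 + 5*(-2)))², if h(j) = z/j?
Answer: 5041/16 ≈ 315.06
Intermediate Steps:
h(j) = 2/j
(18 + h(2 + 5*(-2)))² = (18 + 2/(2 + 5*(-2)))² = (18 + 2/(2 - 10))² = (18 + 2/(-8))² = (18 + 2*(-⅛))² = (18 - ¼)² = (71/4)² = 5041/16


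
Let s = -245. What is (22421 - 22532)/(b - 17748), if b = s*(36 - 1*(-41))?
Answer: 111/36613 ≈ 0.0030317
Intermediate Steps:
b = -18865 (b = -245*(36 - 1*(-41)) = -245*(36 + 41) = -245*77 = -18865)
(22421 - 22532)/(b - 17748) = (22421 - 22532)/(-18865 - 17748) = -111/(-36613) = -111*(-1/36613) = 111/36613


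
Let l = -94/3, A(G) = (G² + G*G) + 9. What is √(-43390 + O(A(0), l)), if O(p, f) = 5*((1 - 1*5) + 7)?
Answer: 5*I*√1735 ≈ 208.27*I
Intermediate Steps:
A(G) = 9 + 2*G² (A(G) = (G² + G²) + 9 = 2*G² + 9 = 9 + 2*G²)
l = -94/3 (l = -94*⅓ = -94/3 ≈ -31.333)
O(p, f) = 15 (O(p, f) = 5*((1 - 5) + 7) = 5*(-4 + 7) = 5*3 = 15)
√(-43390 + O(A(0), l)) = √(-43390 + 15) = √(-43375) = 5*I*√1735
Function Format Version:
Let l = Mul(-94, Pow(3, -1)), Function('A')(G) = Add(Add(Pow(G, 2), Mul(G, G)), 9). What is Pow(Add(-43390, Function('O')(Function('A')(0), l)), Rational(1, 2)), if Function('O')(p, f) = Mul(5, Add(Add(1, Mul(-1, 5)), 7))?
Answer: Mul(5, I, Pow(1735, Rational(1, 2))) ≈ Mul(208.27, I)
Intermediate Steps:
Function('A')(G) = Add(9, Mul(2, Pow(G, 2))) (Function('A')(G) = Add(Add(Pow(G, 2), Pow(G, 2)), 9) = Add(Mul(2, Pow(G, 2)), 9) = Add(9, Mul(2, Pow(G, 2))))
l = Rational(-94, 3) (l = Mul(-94, Rational(1, 3)) = Rational(-94, 3) ≈ -31.333)
Function('O')(p, f) = 15 (Function('O')(p, f) = Mul(5, Add(Add(1, -5), 7)) = Mul(5, Add(-4, 7)) = Mul(5, 3) = 15)
Pow(Add(-43390, Function('O')(Function('A')(0), l)), Rational(1, 2)) = Pow(Add(-43390, 15), Rational(1, 2)) = Pow(-43375, Rational(1, 2)) = Mul(5, I, Pow(1735, Rational(1, 2)))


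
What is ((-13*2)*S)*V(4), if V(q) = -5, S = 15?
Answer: 1950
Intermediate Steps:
((-13*2)*S)*V(4) = (-13*2*15)*(-5) = -26*15*(-5) = -390*(-5) = 1950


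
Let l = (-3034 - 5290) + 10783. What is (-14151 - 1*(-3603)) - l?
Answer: -13007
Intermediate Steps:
l = 2459 (l = -8324 + 10783 = 2459)
(-14151 - 1*(-3603)) - l = (-14151 - 1*(-3603)) - 1*2459 = (-14151 + 3603) - 2459 = -10548 - 2459 = -13007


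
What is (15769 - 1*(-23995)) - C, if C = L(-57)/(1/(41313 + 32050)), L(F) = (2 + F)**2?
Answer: -221883311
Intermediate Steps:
C = 221923075 (C = (2 - 57)**2/(1/(41313 + 32050)) = (-55)**2/(1/73363) = 3025/(1/73363) = 3025*73363 = 221923075)
(15769 - 1*(-23995)) - C = (15769 - 1*(-23995)) - 1*221923075 = (15769 + 23995) - 221923075 = 39764 - 221923075 = -221883311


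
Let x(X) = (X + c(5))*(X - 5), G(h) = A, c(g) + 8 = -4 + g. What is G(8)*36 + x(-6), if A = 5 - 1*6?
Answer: 107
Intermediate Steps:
c(g) = -12 + g (c(g) = -8 + (-4 + g) = -12 + g)
A = -1 (A = 5 - 6 = -1)
G(h) = -1
x(X) = (-7 + X)*(-5 + X) (x(X) = (X + (-12 + 5))*(X - 5) = (X - 7)*(-5 + X) = (-7 + X)*(-5 + X))
G(8)*36 + x(-6) = -1*36 + (35 + (-6)² - 12*(-6)) = -36 + (35 + 36 + 72) = -36 + 143 = 107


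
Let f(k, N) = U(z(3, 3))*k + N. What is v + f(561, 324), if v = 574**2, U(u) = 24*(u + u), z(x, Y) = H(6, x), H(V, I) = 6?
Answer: 491368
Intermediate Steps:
z(x, Y) = 6
U(u) = 48*u (U(u) = 24*(2*u) = 48*u)
f(k, N) = N + 288*k (f(k, N) = (48*6)*k + N = 288*k + N = N + 288*k)
v = 329476
v + f(561, 324) = 329476 + (324 + 288*561) = 329476 + (324 + 161568) = 329476 + 161892 = 491368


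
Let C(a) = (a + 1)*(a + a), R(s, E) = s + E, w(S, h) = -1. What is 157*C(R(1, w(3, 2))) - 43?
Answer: -43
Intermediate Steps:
R(s, E) = E + s
C(a) = 2*a*(1 + a) (C(a) = (1 + a)*(2*a) = 2*a*(1 + a))
157*C(R(1, w(3, 2))) - 43 = 157*(2*(-1 + 1)*(1 + (-1 + 1))) - 43 = 157*(2*0*(1 + 0)) - 43 = 157*(2*0*1) - 43 = 157*0 - 43 = 0 - 43 = -43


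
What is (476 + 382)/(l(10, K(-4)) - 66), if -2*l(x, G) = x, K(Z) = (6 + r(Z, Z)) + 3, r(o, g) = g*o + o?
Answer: -858/71 ≈ -12.085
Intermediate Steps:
r(o, g) = o + g*o
K(Z) = 9 + Z*(1 + Z) (K(Z) = (6 + Z*(1 + Z)) + 3 = 9 + Z*(1 + Z))
l(x, G) = -x/2
(476 + 382)/(l(10, K(-4)) - 66) = (476 + 382)/(-1/2*10 - 66) = 858/(-5 - 66) = 858/(-71) = 858*(-1/71) = -858/71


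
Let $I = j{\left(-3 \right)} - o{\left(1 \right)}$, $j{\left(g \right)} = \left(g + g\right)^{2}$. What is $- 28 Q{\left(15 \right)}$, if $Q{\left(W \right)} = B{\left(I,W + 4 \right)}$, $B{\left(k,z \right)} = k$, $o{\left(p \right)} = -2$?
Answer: $-1064$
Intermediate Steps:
$j{\left(g \right)} = 4 g^{2}$ ($j{\left(g \right)} = \left(2 g\right)^{2} = 4 g^{2}$)
$I = 38$ ($I = 4 \left(-3\right)^{2} - -2 = 4 \cdot 9 + 2 = 36 + 2 = 38$)
$Q{\left(W \right)} = 38$
$- 28 Q{\left(15 \right)} = \left(-28\right) 38 = -1064$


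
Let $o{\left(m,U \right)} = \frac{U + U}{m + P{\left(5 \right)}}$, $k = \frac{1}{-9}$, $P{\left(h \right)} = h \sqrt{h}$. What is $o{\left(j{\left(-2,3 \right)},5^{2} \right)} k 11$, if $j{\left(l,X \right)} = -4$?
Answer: $- \frac{2200}{981} - \frac{2750 \sqrt{5}}{981} \approx -8.5109$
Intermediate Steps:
$P{\left(h \right)} = h^{\frac{3}{2}}$
$k = - \frac{1}{9} \approx -0.11111$
$o{\left(m,U \right)} = \frac{2 U}{m + 5 \sqrt{5}}$ ($o{\left(m,U \right)} = \frac{U + U}{m + 5^{\frac{3}{2}}} = \frac{2 U}{m + 5 \sqrt{5}}$)
$o{\left(j{\left(-2,3 \right)},5^{2} \right)} k 11 = \frac{2 \cdot 5^{2}}{-4 + 5 \sqrt{5}} \left(- \frac{1}{9}\right) 11 = 2 \cdot 25 \frac{1}{-4 + 5 \sqrt{5}} \left(- \frac{1}{9}\right) 11 = \frac{50}{-4 + 5 \sqrt{5}} \left(- \frac{1}{9}\right) 11 = - \frac{50}{9 \left(-4 + 5 \sqrt{5}\right)} 11 = - \frac{550}{9 \left(-4 + 5 \sqrt{5}\right)}$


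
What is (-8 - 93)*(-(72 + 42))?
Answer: 11514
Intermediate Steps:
(-8 - 93)*(-(72 + 42)) = -(-101)*114 = -101*(-114) = 11514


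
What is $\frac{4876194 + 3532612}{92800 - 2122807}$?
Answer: $- \frac{1201258}{290001} \approx -4.1423$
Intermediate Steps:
$\frac{4876194 + 3532612}{92800 - 2122807} = \frac{8408806}{92800 - 2122807} = \frac{8408806}{-2030007} = 8408806 \left(- \frac{1}{2030007}\right) = - \frac{1201258}{290001}$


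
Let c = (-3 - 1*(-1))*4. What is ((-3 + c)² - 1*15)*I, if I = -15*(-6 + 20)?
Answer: -22260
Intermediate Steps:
c = -8 (c = (-3 + 1)*4 = -2*4 = -8)
I = -210 (I = -15*14 = -210)
((-3 + c)² - 1*15)*I = ((-3 - 8)² - 1*15)*(-210) = ((-11)² - 15)*(-210) = (121 - 15)*(-210) = 106*(-210) = -22260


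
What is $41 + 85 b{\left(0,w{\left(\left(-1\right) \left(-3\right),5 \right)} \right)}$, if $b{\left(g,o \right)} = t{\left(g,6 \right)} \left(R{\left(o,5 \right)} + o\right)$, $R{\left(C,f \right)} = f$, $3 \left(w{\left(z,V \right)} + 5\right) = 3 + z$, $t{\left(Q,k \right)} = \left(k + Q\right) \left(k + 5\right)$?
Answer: $11261$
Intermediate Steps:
$t{\left(Q,k \right)} = \left(5 + k\right) \left(Q + k\right)$ ($t{\left(Q,k \right)} = \left(Q + k\right) \left(5 + k\right) = \left(5 + k\right) \left(Q + k\right)$)
$w{\left(z,V \right)} = -4 + \frac{z}{3}$ ($w{\left(z,V \right)} = -5 + \frac{3 + z}{3} = -5 + \left(1 + \frac{z}{3}\right) = -4 + \frac{z}{3}$)
$b{\left(g,o \right)} = \left(5 + o\right) \left(66 + 11 g\right)$ ($b{\left(g,o \right)} = \left(6^{2} + 5 g + 5 \cdot 6 + g 6\right) \left(5 + o\right) = \left(36 + 5 g + 30 + 6 g\right) \left(5 + o\right) = \left(66 + 11 g\right) \left(5 + o\right) = \left(5 + o\right) \left(66 + 11 g\right)$)
$41 + 85 b{\left(0,w{\left(\left(-1\right) \left(-3\right),5 \right)} \right)} = 41 + 85 \cdot 11 \left(5 - \left(4 - \frac{\left(-1\right) \left(-3\right)}{3}\right)\right) \left(6 + 0\right) = 41 + 85 \cdot 11 \left(5 + \left(-4 + \frac{1}{3} \cdot 3\right)\right) 6 = 41 + 85 \cdot 11 \left(5 + \left(-4 + 1\right)\right) 6 = 41 + 85 \cdot 11 \left(5 - 3\right) 6 = 41 + 85 \cdot 11 \cdot 2 \cdot 6 = 41 + 85 \cdot 132 = 41 + 11220 = 11261$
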